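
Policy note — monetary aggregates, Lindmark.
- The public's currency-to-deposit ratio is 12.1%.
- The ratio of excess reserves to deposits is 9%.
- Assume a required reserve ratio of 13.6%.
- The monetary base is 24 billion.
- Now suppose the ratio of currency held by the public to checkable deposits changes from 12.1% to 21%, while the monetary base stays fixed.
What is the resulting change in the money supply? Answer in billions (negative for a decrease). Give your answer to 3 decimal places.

Initially m₁ = (1 + 0.121) / (0.136 + 0.09 + 0.121) ≈ 3.230548, so M₁ = 3.230548 × 24 ≈ 77.5332 billion.
After the change m₂ = (1 + 0.21) / (0.136 + 0.09 + 0.21) ≈ 2.775229, so M₂ = 2.775229 × 24 ≈ 66.6055 billion.
ΔM = M₂ − M₁ = 66.6055 − 77.5332 = -10.9277 billion.

-10.928 billion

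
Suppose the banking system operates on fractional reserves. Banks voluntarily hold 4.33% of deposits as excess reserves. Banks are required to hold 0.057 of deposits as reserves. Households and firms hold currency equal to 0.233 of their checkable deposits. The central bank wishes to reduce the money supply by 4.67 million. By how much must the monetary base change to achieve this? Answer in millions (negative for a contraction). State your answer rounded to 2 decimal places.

-1.26 million

The money multiplier is m = (1 + c) / (rr + e + c) = (1 + 0.233) / (0.057 + 0.0433 + 0.233) ≈ 3.6994.
ΔMB = ΔM / m = (−4.67) / 3.6994 ≈ -1.2624 million.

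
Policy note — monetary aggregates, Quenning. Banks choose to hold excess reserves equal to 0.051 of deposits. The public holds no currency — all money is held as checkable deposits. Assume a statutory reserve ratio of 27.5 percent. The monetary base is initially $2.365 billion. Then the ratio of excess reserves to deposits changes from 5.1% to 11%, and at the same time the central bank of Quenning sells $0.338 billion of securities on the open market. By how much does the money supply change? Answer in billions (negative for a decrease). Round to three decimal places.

-1.990 billion

Before: m₁ = 1 / (0.275 + 0.051) ≈ 3.06748, MB₁ = 2.365, so M₁ = 3.06748 × 2.365 ≈ 7.2546 billion.
After: m₂ = 1 / (0.275 + 0.11) ≈ 2.59740, MB₂ = 2.365 − 0.338 = 2.027, so M₂ = 2.59740 × 2.027 ≈ 5.2649 billion.
ΔM = M₂ − M₁ = 5.2649 − 7.2546 = -1.9897 billion.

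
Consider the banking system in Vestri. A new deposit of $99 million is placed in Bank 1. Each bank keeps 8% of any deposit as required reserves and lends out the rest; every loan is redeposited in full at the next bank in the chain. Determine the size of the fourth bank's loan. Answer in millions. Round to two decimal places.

Each bank lends a fraction (1 − rr) = 0.9200 of the deposit it receives, so Bank 4 receives 99·0.9200^3 and lends 99·0.9200^4 ≈ 70.9229 million.

$70.92 million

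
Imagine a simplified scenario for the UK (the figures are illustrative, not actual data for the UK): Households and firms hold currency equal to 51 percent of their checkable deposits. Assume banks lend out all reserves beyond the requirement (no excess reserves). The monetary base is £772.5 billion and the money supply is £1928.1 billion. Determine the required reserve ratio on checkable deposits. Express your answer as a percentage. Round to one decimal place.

9.5%

Using m = M/MB = 1928.1/772.5 ≈ 2.495922. Since m = (1 + c)/(c + rr + e), the denominator satisfies c + rr + e = (1 + c)/m = (1 + 0.51) / 2.495922 ≈ 0.604987.
With c = 0.51 and e = 0, the required reserve ratio on checkable deposits is 0.604987 − 0.51 − 0 = 0.094987.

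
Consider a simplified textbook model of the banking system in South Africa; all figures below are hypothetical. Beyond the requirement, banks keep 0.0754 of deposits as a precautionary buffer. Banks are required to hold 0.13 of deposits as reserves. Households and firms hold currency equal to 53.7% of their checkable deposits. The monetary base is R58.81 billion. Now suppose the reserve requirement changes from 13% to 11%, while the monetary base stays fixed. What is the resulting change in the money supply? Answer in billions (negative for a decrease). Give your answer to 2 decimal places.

Initially m₁ = (1 + 0.537) / (0.13 + 0.0754 + 0.537) ≈ 2.07031, so M₁ = 2.07031 × 58.81 ≈ 121.7549 billion.
After the change m₂ = (1 + 0.537) / (0.11 + 0.0754 + 0.537) ≈ 2.12763, so M₂ = 2.12763 × 58.81 ≈ 125.1259 billion.
ΔM = M₂ − M₁ = 125.1259 − 121.7549 = 3.371 billion.

R3.37 billion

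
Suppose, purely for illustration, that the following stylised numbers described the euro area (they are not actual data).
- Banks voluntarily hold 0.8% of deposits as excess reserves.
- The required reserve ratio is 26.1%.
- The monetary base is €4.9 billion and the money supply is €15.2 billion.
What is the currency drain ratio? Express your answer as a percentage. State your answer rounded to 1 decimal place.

7.9%

Using m = M/MB = 15.2/4.9 ≈ 3.102041. From m = (1 + c)/(c + rr + e), rearranging gives 1 + c = m·(c + rr + e), so c·(1 − m) = m·(rr + e) − 1.
Hence c = [m·(rr + e) − 1]/(1 − m) = [3.102041 × (0.261 + 0.008) − 1] / (1 − 3.102041) ≈ 0.078757.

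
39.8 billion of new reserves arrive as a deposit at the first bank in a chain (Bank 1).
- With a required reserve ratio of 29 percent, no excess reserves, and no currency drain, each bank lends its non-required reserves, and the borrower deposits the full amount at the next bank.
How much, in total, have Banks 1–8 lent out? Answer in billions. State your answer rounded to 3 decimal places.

91.149 billion

Bank i lends (1 − rr)^i of the original deposit: Bank 1 lends 39.8·0.7100 = 28.2580, Bank 2 lends 39.8·0.7100² ≈ 20.0632, and so on.
Summing a geometric series: total = 39.8·[0.7100·(1 − 0.7100^8) / (1 − 0.7100)] ≈ 91.1491 billion.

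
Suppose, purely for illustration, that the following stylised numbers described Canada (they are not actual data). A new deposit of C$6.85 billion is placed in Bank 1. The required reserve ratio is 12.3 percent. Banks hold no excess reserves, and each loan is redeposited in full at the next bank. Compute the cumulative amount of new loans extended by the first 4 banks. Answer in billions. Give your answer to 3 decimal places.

Bank i lends (1 − rr)^i of the original deposit: Bank 1 lends 6.85·0.8770 ≈ 6.0074, Bank 2 lends 6.85·0.8770² ≈ 5.2685, and so on.
Summing a geometric series: total = 6.85·[0.8770·(1 − 0.8770^4) / (1 − 0.8770)] ≈ 19.9487 billion.

C$19.949 billion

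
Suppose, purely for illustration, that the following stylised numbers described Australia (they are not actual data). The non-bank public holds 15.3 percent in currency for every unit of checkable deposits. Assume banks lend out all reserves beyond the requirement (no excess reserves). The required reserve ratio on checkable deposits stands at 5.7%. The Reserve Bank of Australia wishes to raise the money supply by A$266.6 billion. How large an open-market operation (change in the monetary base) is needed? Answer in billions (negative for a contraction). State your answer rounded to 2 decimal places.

A$48.56 billion

The money multiplier is m = (1 + c) / (rr + c) = (1 + 0.153) / (0.057 + 0.153) ≈ 5.490476.
ΔMB = ΔM / m = (+266.6) / 5.490476 ≈ 48.5568 billion.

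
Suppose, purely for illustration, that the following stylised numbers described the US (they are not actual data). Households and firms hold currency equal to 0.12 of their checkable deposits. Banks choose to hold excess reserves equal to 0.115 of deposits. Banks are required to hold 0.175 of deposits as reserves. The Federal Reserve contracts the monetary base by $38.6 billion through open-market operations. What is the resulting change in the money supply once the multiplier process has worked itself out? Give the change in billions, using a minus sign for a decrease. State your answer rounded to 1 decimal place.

-105.4 billion

The money multiplier is m = (1 + c) / (rr + e + c) = (1 + 0.12) / (0.175 + 0.115 + 0.12) ≈ 2.7317.
The sale removes 38.6 billion of base, so ΔM = m × ΔMB = 2.7317 × (−38.6) ≈ -105.4436 billion.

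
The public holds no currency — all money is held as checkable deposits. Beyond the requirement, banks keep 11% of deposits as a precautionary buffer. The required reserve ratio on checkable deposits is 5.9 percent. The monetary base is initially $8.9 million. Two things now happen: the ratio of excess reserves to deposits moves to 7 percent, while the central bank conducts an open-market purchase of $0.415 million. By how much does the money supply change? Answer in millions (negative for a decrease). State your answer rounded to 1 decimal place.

$19.5 million

Before: m₁ = 1 / (0.059 + 0.11) ≈ 5.9172, MB₁ = 8.9, so M₁ = 5.9172 × 8.9 ≈ 52.6631 million.
After: m₂ = 1 / (0.059 + 0.07) ≈ 7.7519, MB₂ = 8.9 + 0.415 = 9.315, so M₂ = 7.7519 × 9.315 ≈ 72.2089 million.
ΔM = M₂ − M₁ = 72.2089 − 52.6631 = 19.5458 million.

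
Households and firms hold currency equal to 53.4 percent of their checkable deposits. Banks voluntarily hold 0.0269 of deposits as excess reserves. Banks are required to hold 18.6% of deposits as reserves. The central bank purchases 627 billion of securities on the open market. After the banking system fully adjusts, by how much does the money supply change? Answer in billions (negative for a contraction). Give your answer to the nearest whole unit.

The money multiplier is m = (1 + c) / (rr + e + c) = (1 + 0.534) / (0.186 + 0.0269 + 0.534) ≈ 2.0538.
The purchase adds 627 billion of base, so ΔM = m × ΔMB = 2.0538 × (+627) = 1287.7326 billion.

1288 billion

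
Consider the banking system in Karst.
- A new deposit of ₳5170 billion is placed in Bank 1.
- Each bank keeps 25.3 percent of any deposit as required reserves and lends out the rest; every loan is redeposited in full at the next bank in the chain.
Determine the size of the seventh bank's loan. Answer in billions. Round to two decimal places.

₳671.02 billion

Each bank lends a fraction (1 − rr) = 0.7470 of the deposit it receives, so Bank 7 receives 5170·0.7470^6 and lends 5170·0.7470^7 ≈ 671.0189 billion.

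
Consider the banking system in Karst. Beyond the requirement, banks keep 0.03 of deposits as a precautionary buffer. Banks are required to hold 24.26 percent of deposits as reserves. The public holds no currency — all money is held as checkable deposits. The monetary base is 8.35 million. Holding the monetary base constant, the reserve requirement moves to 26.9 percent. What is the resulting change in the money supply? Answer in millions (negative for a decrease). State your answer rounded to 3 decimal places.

-2.705 million

Initially m₁ = 1 / (0.2426 + 0.03) ≈ 3.66838, so M₁ = 3.66838 × 8.35 ≈ 30.631 million.
After the change m₂ = 1 / (0.269 + 0.03) ≈ 3.34448, so M₂ = 3.34448 × 8.35 ≈ 27.9264 million.
ΔM = M₂ − M₁ = 27.9264 − 30.631 = -2.7046 million.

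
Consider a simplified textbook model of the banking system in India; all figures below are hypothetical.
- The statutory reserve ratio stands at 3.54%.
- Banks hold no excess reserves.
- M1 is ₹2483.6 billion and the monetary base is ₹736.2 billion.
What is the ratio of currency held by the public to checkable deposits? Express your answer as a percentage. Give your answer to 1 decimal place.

Using m = M/MB = 2483.6/736.2 ≈ 3.373540. From m = (1 + c)/(c + rr + e), rearranging gives 1 + c = m·(c + rr + e), so c·(1 − m) = m·(rr + e) − 1.
Hence c = [m·(rr + e) − 1]/(1 − m) = [3.373540 × (0.0354 + 0) − 1] / (1 − 3.373540) ≈ 0.370997.

37.1%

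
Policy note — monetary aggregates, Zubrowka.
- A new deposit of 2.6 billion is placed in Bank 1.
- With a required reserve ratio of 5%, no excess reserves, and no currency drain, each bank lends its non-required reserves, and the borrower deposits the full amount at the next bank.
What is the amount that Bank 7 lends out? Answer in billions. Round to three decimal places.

Each bank lends a fraction (1 − rr) = 0.9500 of the deposit it receives, so Bank 7 receives 2.6·0.9500^6 and lends 2.6·0.9500^7 ≈ 1.8157 billion.

1.816 billion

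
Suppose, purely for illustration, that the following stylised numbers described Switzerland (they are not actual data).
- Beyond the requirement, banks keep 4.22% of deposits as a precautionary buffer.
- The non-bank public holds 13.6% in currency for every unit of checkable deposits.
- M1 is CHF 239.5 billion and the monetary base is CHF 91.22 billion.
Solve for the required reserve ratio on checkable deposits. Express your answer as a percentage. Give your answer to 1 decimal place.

25.4%

Using m = M/MB = 239.5/91.22 ≈ 2.625521. Since m = (1 + c)/(c + rr + e), the denominator satisfies c + rr + e = (1 + c)/m = (1 + 0.136) / 2.625521 ≈ 0.432676.
With c = 0.136 and e = 0.0422, the required reserve ratio on checkable deposits is 0.432676 − 0.136 − 0.0422 = 0.254476.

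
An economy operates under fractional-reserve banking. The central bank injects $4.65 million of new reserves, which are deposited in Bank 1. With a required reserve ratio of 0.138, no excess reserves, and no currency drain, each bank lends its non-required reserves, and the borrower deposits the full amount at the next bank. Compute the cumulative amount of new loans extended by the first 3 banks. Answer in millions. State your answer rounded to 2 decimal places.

Bank i lends (1 − rr)^i of the original deposit: Bank 1 lends 4.65·0.8620 = 4.0083, Bank 2 lends 4.65·0.8620² ≈ 3.4552, and so on.
Summing a geometric series: total = 4.65·[0.8620·(1 − 0.8620^3) / (1 − 0.8620)] ≈ 10.4418 million.

$10.44 million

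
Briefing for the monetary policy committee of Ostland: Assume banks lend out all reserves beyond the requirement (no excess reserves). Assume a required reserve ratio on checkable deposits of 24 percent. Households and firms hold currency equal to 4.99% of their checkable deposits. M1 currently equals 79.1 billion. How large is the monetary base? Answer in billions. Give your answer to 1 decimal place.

21.8 billion

The money multiplier is m = (1 + c) / (rr + c) = (1 + 0.0499) / (0.24 + 0.0499) ≈ 3.6216.
MB = M / m = 79.1 / 3.6216 ≈ 21.8412 billion.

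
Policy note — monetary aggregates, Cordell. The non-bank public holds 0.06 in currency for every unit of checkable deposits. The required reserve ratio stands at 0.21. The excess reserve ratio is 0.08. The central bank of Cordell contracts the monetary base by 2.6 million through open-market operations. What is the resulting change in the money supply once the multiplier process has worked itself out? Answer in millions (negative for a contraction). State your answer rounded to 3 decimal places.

The money multiplier is m = (1 + c) / (rr + e + c) = (1 + 0.06) / (0.21 + 0.08 + 0.06) ≈ 3.02857.
The sale removes 2.6 million of base, so ΔM = m × ΔMB = 3.02857 × (−2.6) ≈ -7.8743 million.

-7.874 million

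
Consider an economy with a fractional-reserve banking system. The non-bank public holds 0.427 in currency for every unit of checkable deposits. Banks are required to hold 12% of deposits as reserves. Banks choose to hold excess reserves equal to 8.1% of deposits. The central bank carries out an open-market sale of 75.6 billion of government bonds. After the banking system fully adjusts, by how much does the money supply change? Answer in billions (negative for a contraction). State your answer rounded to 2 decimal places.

The money multiplier is m = (1 + c) / (rr + e + c) = (1 + 0.427) / (0.12 + 0.081 + 0.427) ≈ 2.27229.
The sale removes 75.6 billion of base, so ΔM = m × ΔMB = 2.27229 × (−75.6) ≈ -171.7851 billion.

-171.79 billion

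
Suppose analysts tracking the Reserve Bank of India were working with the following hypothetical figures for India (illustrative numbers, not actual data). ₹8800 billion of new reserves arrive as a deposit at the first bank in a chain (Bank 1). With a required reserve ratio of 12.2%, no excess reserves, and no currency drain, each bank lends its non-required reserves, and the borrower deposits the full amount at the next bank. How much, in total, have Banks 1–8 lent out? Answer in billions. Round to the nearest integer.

₹40966 billion

Bank i lends (1 − rr)^i of the original deposit: Bank 1 lends 8800·0.8780 = 7726.4000, Bank 2 lends 8800·0.8780² = 6783.7792, and so on.
Summing a geometric series: total = 8800·[0.8780·(1 − 0.8780^8) / (1 − 0.8780)] ≈ 40965.9116 billion.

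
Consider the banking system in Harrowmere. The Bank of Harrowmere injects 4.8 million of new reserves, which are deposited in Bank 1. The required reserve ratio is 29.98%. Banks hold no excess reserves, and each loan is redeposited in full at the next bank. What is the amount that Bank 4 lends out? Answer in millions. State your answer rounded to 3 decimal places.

Each bank lends a fraction (1 − rr) = 0.7002 of the deposit it receives, so Bank 4 receives 4.8·0.7002^3 and lends 4.8·0.7002^4 ≈ 1.1538 million.

1.154 million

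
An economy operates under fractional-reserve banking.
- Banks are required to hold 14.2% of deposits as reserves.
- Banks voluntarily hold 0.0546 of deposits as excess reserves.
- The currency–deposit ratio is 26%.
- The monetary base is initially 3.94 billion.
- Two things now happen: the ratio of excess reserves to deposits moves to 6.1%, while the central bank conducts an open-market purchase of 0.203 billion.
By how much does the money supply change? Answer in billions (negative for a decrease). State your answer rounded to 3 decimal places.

0.402 billion

Before: m₁ = (1 + 0.26) / (0.142 + 0.0546 + 0.26) ≈ 2.75953, MB₁ = 3.94, so M₁ = 2.75953 × 3.94 ≈ 10.8725 billion.
After: m₂ = (1 + 0.26) / (0.142 + 0.061 + 0.26) ≈ 2.72138, MB₂ = 3.94 + 0.203 = 4.143, so M₂ = 2.72138 × 4.143 ≈ 11.2747 billion.
ΔM = M₂ − M₁ = 11.2747 − 10.8725 = 0.4022 billion.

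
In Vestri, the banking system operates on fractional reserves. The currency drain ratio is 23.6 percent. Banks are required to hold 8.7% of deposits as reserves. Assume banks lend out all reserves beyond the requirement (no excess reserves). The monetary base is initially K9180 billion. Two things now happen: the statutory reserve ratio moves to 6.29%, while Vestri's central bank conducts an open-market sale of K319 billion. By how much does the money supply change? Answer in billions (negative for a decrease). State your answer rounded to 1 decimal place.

K1513.3 billion

Before: m₁ = (1 + 0.236) / (0.087 + 0.236) ≈ 3.826625, MB₁ = 9180, so M₁ = 3.826625 × 9180 = 35128.4175 billion.
After: m₂ = (1 + 0.236) / (0.0629 + 0.236) ≈ 4.135162, MB₂ = 9180 − 319 = 8861, so M₂ = 4.135162 × 8861 ≈ 36641.6705 billion.
ΔM = M₂ − M₁ = 36641.6705 − 35128.4175 = 1513.253 billion.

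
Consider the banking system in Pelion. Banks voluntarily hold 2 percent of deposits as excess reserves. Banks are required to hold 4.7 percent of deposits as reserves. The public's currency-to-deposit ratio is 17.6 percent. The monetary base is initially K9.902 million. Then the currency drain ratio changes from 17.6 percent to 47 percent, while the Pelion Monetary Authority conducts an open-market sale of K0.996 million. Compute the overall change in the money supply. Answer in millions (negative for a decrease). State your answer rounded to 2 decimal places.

Before: m₁ = (1 + 0.176) / (0.047 + 0.02 + 0.176) ≈ 4.8395, MB₁ = 9.902, so M₁ = 4.8395 × 9.902 ≈ 47.9207 million.
After: m₂ = (1 + 0.47) / (0.047 + 0.02 + 0.47) ≈ 2.7374, MB₂ = 9.902 − 0.996 = 8.906, so M₂ = 2.7374 × 8.906 ≈ 24.3793 million.
ΔM = M₂ − M₁ = 24.3793 − 47.9207 = -23.5414 million.

-23.54 million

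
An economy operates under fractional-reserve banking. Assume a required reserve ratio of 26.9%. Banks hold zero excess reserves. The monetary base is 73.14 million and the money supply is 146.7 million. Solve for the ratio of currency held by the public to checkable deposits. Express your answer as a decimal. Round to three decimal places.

Using m = M/MB = 146.7/73.14 ≈ 2.005742. From m = (1 + c)/(c + rr + e), rearranging gives 1 + c = m·(c + rr + e), so c·(1 − m) = m·(rr + e) − 1.
Hence c = [m·(rr + e) − 1]/(1 − m) = [2.005742 × (0.269 + 0) − 1] / (1 − 2.005742) ≈ 0.457827.

0.458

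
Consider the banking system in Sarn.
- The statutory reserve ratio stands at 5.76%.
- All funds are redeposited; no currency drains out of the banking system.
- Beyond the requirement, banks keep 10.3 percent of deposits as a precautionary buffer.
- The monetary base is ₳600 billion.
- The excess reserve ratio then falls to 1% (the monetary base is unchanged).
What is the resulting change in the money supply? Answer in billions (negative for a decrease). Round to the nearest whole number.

₳5140 billion

Initially m₁ = 1 / (0.0576 + 0.103) ≈ 6.2267, so M₁ = 6.2267 × 600 = 3736.02 billion.
After the change m₂ = 1 / (0.0576 + 0.01) ≈ 14.7929, so M₂ = 14.7929 × 600 = 8875.74 billion.
ΔM = M₂ − M₁ = 8875.74 − 3736.02 = 5139.72 billion.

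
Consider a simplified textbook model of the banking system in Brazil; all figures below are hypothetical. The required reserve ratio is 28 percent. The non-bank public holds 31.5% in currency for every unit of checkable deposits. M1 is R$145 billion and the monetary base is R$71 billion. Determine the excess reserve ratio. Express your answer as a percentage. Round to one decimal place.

Using m = M/MB = 145/71 ≈ 2.042254. Since m = (1 + c)/(c + rr + e), the denominator satisfies c + rr + e = (1 + c)/m = (1 + 0.315) / 2.042254 ≈ 0.643896.
With c = 0.315 and rr = 0.28, the excess reserve ratio is 0.643896 − 0.315 − 0.28 = 0.048896.

4.9%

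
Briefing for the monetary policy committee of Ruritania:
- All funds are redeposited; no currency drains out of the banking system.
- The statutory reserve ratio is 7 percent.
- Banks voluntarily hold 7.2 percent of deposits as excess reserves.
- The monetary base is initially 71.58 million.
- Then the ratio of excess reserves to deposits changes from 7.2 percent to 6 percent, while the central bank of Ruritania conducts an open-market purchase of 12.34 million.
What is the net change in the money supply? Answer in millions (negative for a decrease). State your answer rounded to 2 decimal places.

Before: m₁ = 1 / (0.07 + 0.072) ≈ 7.04225, MB₁ = 71.58, so M₁ = 7.04225 × 71.58 ≈ 504.0843 million.
After: m₂ = 1 / (0.07 + 0.06) ≈ 7.69231, MB₂ = 71.58 + 12.34 = 83.92, so M₂ = 7.69231 × 83.92 ≈ 645.5387 million.
ΔM = M₂ − M₁ = 645.5387 − 504.0843 = 141.4544 million.

141.45 million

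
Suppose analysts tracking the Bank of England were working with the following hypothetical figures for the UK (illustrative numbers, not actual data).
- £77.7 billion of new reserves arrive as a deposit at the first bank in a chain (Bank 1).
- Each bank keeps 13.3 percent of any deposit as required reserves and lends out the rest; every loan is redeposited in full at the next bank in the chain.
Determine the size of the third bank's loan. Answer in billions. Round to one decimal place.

Each bank lends a fraction (1 − rr) = 0.8670 of the deposit it receives, so Bank 3 receives 77.7·0.8670^2 and lends 77.7·0.8670^3 ≈ 50.6382 billion.

£50.6 billion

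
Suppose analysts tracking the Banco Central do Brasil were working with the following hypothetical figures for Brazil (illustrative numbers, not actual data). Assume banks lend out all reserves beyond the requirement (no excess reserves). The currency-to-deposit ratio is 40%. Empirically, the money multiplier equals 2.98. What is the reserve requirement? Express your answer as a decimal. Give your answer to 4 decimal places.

Using m = 2.98. Since m = (1 + c)/(c + rr + e), the denominator satisfies c + rr + e = (1 + c)/m = (1 + 0.4) / 2.98 ≈ 0.469799.
With c = 0.4 and e = 0, the reserve requirement is 0.469799 − 0.4 − 0 = 0.069799.

0.0698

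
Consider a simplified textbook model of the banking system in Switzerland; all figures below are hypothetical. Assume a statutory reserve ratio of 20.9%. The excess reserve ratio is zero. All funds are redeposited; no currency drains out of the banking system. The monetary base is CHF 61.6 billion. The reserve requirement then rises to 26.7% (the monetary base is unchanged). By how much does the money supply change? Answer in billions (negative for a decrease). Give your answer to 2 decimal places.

-64.03 billion

Initially m₁ = 1 / (0.209) ≈ 4.78469, so M₁ = 4.78469 × 61.6 ≈ 294.7369 billion.
After the change m₂ = 1 / (0.267) ≈ 3.74532, so M₂ = 3.74532 × 61.6 ≈ 230.7117 billion.
ΔM = M₂ − M₁ = 230.7117 − 294.7369 = -64.0252 billion.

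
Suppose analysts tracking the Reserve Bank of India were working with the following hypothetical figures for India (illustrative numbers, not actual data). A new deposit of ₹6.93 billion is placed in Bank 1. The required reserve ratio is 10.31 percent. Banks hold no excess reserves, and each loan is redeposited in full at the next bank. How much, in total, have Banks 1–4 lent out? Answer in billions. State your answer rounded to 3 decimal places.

Bank i lends (1 − rr)^i of the original deposit: Bank 1 lends 6.93·0.8969 ≈ 6.2155, Bank 2 lends 6.93·0.8969² ≈ 5.5747, and so on.
Summing a geometric series: total = 6.93·[0.8969·(1 − 0.8969^4) / (1 − 0.8969)] ≈ 21.2746 billion.

₹21.275 billion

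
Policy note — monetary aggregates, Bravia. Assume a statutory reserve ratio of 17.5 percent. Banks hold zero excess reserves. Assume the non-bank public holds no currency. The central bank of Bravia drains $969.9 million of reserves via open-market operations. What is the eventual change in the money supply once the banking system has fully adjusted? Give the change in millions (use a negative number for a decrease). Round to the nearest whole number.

The simple money multiplier is m = 1/rr = 1/0.175 ≈ 5.7143.
An open-market sale reduces the monetary base by 969.9 million, so ΔM = m × ΔMB = 5.7143 × (−969.9) ≈ -5542.2996 million.

-5542 million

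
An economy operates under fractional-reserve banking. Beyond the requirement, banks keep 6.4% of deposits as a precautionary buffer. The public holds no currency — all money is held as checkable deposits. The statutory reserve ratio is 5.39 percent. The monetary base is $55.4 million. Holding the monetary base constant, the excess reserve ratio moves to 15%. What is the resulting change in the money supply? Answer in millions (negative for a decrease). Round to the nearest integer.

-198 million

Initially m₁ = 1 / (0.0539 + 0.064) ≈ 8.4818, so M₁ = 8.4818 × 55.4 ≈ 469.8917 million.
After the change m₂ = 1 / (0.0539 + 0.15) ≈ 4.9044, so M₂ = 4.9044 × 55.4 ≈ 271.7038 million.
ΔM = M₂ − M₁ = 271.7038 − 469.8917 = -198.1879 million.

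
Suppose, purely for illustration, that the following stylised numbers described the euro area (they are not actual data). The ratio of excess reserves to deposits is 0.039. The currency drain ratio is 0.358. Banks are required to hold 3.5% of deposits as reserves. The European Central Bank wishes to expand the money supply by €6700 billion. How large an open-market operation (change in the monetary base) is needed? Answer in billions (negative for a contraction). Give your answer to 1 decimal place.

€2131.4 billion

The money multiplier is m = (1 + c) / (rr + e + c) = (1 + 0.358) / (0.035 + 0.039 + 0.358) ≈ 3.143519.
ΔMB = ΔM / m = (+6700) / 3.143519 ≈ 2131.3693 billion.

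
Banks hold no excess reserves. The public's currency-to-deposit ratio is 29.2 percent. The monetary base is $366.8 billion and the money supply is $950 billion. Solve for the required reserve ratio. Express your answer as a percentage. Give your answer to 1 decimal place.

Using m = M/MB = 950/366.8 ≈ 2.589967. Since m = (1 + c)/(c + rr + e), the denominator satisfies c + rr + e = (1 + c)/m = (1 + 0.292) / 2.589967 ≈ 0.498848.
With c = 0.292 and e = 0, the required reserve ratio is 0.498848 − 0.292 − 0 = 0.206848.

20.7%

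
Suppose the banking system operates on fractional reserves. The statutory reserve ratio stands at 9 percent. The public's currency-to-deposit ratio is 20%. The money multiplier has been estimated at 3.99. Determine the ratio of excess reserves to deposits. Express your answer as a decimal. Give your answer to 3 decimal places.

0.011

Using m = 3.99. Since m = (1 + c)/(c + rr + e), the denominator satisfies c + rr + e = (1 + c)/m = (1 + 0.2) / 3.99 ≈ 0.300752.
With c = 0.2 and rr = 0.09, the ratio of excess reserves to deposits is 0.300752 − 0.2 − 0.09 = 0.010752.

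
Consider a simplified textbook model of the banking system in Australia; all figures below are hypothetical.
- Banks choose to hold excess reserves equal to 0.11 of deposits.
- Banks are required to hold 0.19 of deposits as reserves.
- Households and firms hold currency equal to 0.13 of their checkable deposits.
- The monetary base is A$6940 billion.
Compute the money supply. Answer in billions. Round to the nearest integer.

The money multiplier is m = (1 + c) / (rr + e + c) = (1 + 0.13) / (0.19 + 0.11 + 0.13) ≈ 2.62791.
So M = m × MB = 2.62791 × 6940 = 18237.6954 billion.

A$18238 billion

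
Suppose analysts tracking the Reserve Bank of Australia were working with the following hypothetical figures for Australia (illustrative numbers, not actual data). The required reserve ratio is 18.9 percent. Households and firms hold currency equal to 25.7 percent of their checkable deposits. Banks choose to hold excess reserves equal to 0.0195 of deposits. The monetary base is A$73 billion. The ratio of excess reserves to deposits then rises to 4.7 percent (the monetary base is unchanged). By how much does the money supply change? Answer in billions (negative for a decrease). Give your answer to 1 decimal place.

-11.0 billion

Initially m₁ = (1 + 0.257) / (0.189 + 0.0195 + 0.257) ≈ 2.7003, so M₁ = 2.7003 × 73 = 197.1219 billion.
After the change m₂ = (1 + 0.257) / (0.189 + 0.047 + 0.257) ≈ 2.5497, so M₂ = 2.5497 × 73 = 186.1281 billion.
ΔM = M₂ − M₁ = 186.1281 − 197.1219 = -10.9938 billion.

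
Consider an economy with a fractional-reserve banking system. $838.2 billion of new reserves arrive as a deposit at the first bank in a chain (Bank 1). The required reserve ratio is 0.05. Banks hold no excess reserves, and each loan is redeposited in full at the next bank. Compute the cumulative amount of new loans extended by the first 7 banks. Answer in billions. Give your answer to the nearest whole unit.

$4804 billion

Bank i lends (1 − rr)^i of the original deposit: Bank 1 lends 838.2·0.9500 = 796.2900, Bank 2 lends 838.2·0.9500² = 756.4755, and so on.
Summing a geometric series: total = 838.2·[0.9500·(1 − 0.9500^7) / (1 − 0.9500)] ≈ 4804.2199 billion.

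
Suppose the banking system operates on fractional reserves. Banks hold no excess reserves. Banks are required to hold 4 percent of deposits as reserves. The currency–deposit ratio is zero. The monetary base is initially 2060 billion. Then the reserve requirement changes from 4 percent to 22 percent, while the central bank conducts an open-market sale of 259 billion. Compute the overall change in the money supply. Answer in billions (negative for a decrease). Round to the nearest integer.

-43314 billion

Before: m₁ = 1 / (0.04) = 25, MB₁ = 2060, so M₁ = 25 × 2060 = 51500 billion.
After: m₂ = 1 / (0.22) ≈ 4.54545, MB₂ = 2060 − 259 = 1801, so M₂ = 4.54545 × 1801 ≈ 8186.3555 billion.
ΔM = M₂ − M₁ = 8186.3555 − 51500 = -43313.6445 billion.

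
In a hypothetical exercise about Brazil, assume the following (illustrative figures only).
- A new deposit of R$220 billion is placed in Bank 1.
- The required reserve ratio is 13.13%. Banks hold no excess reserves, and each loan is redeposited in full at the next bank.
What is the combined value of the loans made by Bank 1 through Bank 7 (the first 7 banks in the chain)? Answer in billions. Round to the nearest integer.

Bank i lends (1 − rr)^i of the original deposit: Bank 1 lends 220·0.8687 = 191.1140, Bank 2 lends 220·0.8687² ≈ 166.0207, and so on.
Summing a geometric series: total = 220·[0.8687·(1 − 0.8687^7) / (1 − 0.8687)] ≈ 912.1561 billion.

R$912 billion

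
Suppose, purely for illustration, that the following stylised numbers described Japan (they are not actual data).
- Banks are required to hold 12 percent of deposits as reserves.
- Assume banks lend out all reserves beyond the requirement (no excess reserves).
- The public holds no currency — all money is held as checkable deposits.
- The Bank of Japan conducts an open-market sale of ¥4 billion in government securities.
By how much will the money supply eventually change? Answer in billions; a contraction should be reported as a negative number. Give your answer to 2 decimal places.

-33.33 billion

The simple money multiplier is m = 1/rr = 1/0.12 ≈ 8.3333.
An open-market sale reduces the monetary base by 4 billion, so ΔM = m × ΔMB = 8.3333 × (−4) = -33.3332 billion.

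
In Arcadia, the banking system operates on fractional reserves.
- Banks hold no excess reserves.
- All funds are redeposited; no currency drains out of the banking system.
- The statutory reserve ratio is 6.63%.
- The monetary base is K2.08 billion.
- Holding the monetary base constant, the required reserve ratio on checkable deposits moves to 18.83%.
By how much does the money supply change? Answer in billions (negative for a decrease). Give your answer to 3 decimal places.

-20.326 billion

Initially m₁ = 1 / (0.0663) ≈ 15.08296, so M₁ = 15.08296 × 2.08 ≈ 31.3726 billion.
After the change m₂ = 1 / (0.1883) ≈ 5.31067, so M₂ = 5.31067 × 2.08 ≈ 11.0462 billion.
ΔM = M₂ − M₁ = 11.0462 − 31.3726 = -20.3264 billion.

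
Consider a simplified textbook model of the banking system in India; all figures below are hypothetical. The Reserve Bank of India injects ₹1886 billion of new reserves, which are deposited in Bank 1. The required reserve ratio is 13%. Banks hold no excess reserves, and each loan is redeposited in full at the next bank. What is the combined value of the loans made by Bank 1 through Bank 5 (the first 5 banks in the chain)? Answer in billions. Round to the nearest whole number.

₹6331 billion

Bank i lends (1 − rr)^i of the original deposit: Bank 1 lends 1886·0.8700 = 1640.8200, Bank 2 lends 1886·0.8700² = 1427.5134, and so on.
Summing a geometric series: total = 1886·[0.8700·(1 − 0.8700^5) / (1 − 0.8700)] ≈ 6330.7768 billion.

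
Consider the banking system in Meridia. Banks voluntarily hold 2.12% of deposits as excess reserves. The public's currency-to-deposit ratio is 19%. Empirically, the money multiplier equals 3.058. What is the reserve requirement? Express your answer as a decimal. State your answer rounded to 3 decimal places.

0.178

Using m = 3.058. Since m = (1 + c)/(c + rr + e), the denominator satisfies c + rr + e = (1 + c)/m = (1 + 0.19) / 3.058 ≈ 0.389143.
With c = 0.19 and e = 0.0212, the reserve requirement is 0.389143 − 0.19 − 0.0212 = 0.177943.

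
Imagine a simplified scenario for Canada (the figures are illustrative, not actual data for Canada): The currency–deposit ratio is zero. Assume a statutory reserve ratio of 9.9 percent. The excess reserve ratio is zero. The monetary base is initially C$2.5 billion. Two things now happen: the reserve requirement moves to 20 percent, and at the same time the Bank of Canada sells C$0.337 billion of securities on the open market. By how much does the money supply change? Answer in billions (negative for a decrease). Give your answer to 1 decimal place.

-14.4 billion

Before: m₁ = 1 / (0.099) ≈ 10.1010, MB₁ = 2.5, so M₁ = 10.1010 × 2.5 = 25.2525 billion.
After: m₂ = 1 / (0.2) = 5, MB₂ = 2.5 − 0.337 = 2.163, so M₂ = 5 × 2.163 = 10.815 billion.
ΔM = M₂ − M₁ = 10.815 − 25.2525 = -14.4375 billion.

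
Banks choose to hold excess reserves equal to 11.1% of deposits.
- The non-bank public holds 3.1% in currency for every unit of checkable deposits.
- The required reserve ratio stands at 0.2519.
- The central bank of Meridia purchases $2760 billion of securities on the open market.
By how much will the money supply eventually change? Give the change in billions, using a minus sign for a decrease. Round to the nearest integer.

The money multiplier is m = (1 + c) / (rr + e + c) = (1 + 0.031) / (0.2519 + 0.111 + 0.031) ≈ 2.61742.
The purchase adds 2760 billion of base, so ΔM = m × ΔMB = 2.61742 × (+2760) = 7224.0792 billion.

$7224 billion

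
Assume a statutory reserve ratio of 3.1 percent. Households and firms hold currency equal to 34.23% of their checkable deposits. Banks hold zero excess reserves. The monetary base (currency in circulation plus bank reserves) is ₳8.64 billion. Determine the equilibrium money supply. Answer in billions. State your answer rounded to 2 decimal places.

The money multiplier is m = (1 + c) / (rr + c) = (1 + 0.3423) / (0.031 + 0.3423) ≈ 3.5958.
So M = m × MB = 3.5958 × 8.64 ≈ 31.0677 billion.

₳31.07 billion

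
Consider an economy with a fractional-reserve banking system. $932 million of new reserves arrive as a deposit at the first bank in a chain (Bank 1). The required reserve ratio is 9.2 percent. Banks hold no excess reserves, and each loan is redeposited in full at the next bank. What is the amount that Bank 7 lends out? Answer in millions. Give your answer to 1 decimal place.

$474.3 million

Each bank lends a fraction (1 − rr) = 0.9080 of the deposit it receives, so Bank 7 receives 932·0.9080^6 and lends 932·0.9080^7 ≈ 474.2604 million.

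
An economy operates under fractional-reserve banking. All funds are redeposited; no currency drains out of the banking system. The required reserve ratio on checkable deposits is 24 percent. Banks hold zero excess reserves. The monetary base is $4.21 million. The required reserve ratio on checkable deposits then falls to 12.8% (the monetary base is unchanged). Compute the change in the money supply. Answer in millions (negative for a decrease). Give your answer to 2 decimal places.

Initially m₁ = 1 / (0.24) ≈ 4.1667, so M₁ = 4.1667 × 4.21 ≈ 17.5418 million.
After the change m₂ = 1 / (0.128) = 7.8125, so M₂ = 7.8125 × 4.21 ≈ 32.8906 million.
ΔM = M₂ − M₁ = 32.8906 − 17.5418 = 15.3488 million.

$15.35 million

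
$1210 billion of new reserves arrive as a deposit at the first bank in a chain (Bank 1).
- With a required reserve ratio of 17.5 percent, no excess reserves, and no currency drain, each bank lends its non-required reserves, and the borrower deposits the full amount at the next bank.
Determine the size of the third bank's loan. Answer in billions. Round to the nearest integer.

Each bank lends a fraction (1 − rr) = 0.8250 of the deposit it receives, so Bank 3 receives 1210·0.8250^2 and lends 1210·0.8250^3 ≈ 679.4339 billion.

$679 billion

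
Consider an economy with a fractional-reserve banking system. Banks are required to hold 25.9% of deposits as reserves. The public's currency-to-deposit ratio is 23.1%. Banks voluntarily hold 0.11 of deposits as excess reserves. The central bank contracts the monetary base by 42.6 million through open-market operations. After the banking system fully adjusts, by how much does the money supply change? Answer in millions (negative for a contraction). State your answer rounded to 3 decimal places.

The money multiplier is m = (1 + c) / (rr + e + c) = (1 + 0.231) / (0.259 + 0.11 + 0.231) ≈ 2.051667.
The sale removes 42.6 million of base, so ΔM = m × ΔMB = 2.051667 × (−42.6) ≈ -87.401 million.

-87.401 million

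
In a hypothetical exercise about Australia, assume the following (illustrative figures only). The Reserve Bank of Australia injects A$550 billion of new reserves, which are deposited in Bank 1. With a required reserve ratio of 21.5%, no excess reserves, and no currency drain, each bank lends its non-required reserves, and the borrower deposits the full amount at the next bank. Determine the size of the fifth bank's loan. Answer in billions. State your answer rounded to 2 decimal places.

A$163.95 billion

Each bank lends a fraction (1 − rr) = 0.7850 of the deposit it receives, so Bank 5 receives 550·0.7850^4 and lends 550·0.7850^5 ≈ 163.9498 billion.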